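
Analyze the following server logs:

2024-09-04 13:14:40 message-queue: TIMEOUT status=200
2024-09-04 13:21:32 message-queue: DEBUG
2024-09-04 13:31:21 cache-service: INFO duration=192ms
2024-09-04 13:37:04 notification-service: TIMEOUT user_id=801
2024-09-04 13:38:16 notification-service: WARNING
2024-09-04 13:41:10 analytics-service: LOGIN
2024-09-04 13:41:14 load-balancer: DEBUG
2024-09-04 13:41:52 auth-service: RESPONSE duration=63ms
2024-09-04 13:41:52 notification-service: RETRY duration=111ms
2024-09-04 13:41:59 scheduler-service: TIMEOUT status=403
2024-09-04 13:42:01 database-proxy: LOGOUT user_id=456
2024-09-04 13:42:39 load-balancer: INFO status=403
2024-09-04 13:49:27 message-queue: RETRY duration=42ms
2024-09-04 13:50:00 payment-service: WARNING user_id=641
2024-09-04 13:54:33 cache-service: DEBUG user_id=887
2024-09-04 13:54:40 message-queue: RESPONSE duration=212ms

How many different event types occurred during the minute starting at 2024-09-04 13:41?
5

To count unique event types:

1. Filter events in the minute starting at 2024-09-04 13:41
2. Extract event types from matching entries
3. Count unique types: 5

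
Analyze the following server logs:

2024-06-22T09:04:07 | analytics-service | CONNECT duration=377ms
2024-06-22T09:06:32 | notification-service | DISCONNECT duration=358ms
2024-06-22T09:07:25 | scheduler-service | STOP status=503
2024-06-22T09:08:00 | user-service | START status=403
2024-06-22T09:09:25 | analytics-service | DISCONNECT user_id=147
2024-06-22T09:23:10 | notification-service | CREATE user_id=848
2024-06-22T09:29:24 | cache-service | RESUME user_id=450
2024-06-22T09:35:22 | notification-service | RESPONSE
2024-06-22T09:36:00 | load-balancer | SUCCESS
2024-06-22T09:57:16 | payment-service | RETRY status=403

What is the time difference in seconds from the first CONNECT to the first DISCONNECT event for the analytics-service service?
318

To find the time between events:

1. Locate the first CONNECT event for analytics-service: 2024-06-22T09:04:07
2. Locate the first DISCONNECT event for analytics-service: 2024-06-22T09:09:25
3. Calculate the difference: 2024-06-22T09:09:25 - 2024-06-22T09:04:07 = 318 seconds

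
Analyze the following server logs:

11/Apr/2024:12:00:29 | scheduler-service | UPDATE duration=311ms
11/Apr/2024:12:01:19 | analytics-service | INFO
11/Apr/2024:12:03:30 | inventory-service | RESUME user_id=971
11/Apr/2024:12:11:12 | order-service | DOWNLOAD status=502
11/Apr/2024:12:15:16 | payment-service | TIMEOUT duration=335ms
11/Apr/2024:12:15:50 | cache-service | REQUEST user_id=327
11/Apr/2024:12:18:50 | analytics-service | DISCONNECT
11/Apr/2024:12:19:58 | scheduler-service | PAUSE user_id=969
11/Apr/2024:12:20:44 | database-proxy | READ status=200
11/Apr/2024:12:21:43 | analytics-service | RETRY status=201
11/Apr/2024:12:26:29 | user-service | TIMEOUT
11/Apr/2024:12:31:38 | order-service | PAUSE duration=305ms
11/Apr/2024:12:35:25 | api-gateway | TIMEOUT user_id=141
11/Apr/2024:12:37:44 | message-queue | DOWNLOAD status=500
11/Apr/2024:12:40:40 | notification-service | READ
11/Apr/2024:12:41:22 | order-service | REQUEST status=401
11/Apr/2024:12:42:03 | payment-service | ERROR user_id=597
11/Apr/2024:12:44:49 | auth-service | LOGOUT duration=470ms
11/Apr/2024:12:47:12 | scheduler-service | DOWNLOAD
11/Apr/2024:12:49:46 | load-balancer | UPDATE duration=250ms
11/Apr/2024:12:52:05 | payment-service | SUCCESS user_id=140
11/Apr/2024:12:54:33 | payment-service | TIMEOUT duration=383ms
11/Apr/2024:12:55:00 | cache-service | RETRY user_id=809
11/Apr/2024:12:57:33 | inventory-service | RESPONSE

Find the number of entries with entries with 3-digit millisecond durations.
6

To find matching entries:

1. Pattern to match: entries with 3-digit millisecond durations
2. Scan each log entry for the pattern
3. Count matches: 6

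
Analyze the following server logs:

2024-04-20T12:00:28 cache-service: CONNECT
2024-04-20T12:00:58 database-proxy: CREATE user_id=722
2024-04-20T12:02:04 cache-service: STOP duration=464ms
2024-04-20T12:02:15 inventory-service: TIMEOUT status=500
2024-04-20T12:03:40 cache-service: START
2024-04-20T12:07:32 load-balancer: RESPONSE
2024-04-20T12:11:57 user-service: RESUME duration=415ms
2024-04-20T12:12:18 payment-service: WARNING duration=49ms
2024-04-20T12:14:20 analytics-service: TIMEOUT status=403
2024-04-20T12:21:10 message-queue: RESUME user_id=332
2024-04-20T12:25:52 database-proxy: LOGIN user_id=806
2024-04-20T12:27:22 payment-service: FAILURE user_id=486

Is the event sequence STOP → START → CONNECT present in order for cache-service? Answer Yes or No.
No

To verify sequence order:

1. Find all events in sequence STOP → START → CONNECT for cache-service
2. Extract their timestamps
3. Check if timestamps are in ascending order
4. Result: No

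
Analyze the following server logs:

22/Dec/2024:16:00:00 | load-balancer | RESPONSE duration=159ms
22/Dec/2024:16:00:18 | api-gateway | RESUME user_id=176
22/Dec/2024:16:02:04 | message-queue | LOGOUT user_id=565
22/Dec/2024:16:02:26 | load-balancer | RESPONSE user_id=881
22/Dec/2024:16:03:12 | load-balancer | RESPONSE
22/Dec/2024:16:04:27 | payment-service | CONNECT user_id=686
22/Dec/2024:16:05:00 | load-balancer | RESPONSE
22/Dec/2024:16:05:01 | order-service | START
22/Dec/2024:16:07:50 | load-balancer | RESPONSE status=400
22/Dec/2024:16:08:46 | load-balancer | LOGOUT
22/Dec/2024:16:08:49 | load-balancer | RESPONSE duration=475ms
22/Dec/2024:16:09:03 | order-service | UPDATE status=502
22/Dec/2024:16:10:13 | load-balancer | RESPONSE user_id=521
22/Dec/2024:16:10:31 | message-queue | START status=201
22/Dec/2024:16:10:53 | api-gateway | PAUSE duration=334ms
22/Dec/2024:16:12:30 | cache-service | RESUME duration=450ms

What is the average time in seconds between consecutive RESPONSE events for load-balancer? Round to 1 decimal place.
102.2

To calculate average interval:

1. Find all RESPONSE events for load-balancer in order
2. Calculate time gaps between consecutive events
3. Compute mean of gaps: 613 / 6 = 102.2 seconds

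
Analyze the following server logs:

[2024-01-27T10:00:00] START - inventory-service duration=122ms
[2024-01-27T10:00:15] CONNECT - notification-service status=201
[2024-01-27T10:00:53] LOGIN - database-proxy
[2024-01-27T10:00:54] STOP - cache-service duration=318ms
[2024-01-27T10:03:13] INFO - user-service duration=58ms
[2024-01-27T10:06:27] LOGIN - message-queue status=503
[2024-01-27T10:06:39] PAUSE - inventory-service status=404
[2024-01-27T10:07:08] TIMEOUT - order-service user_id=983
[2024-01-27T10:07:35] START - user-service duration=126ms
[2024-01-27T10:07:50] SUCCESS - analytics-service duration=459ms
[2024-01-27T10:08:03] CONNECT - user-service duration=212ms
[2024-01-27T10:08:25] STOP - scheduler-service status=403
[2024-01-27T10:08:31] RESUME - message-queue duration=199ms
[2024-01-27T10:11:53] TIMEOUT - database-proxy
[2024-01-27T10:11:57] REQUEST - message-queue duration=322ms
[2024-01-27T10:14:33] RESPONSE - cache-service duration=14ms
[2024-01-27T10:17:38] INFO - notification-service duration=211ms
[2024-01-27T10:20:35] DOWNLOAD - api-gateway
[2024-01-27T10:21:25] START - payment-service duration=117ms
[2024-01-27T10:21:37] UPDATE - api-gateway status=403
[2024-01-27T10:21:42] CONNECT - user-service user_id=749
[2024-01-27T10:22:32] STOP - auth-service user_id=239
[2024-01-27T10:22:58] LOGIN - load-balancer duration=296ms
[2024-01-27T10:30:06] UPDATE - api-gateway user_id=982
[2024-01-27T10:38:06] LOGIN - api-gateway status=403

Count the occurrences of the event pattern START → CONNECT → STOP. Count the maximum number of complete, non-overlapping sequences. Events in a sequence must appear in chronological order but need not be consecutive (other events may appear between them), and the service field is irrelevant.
3

To count sequences:

1. Look for pattern: START → CONNECT → STOP
2. Greedily scan the log in chronological order, matching each sequence element in turn (ignoring service)
3. Each time the full pattern completes, increment the count and restart matching from the next event
4. Complete non-overlapping sequences found: 3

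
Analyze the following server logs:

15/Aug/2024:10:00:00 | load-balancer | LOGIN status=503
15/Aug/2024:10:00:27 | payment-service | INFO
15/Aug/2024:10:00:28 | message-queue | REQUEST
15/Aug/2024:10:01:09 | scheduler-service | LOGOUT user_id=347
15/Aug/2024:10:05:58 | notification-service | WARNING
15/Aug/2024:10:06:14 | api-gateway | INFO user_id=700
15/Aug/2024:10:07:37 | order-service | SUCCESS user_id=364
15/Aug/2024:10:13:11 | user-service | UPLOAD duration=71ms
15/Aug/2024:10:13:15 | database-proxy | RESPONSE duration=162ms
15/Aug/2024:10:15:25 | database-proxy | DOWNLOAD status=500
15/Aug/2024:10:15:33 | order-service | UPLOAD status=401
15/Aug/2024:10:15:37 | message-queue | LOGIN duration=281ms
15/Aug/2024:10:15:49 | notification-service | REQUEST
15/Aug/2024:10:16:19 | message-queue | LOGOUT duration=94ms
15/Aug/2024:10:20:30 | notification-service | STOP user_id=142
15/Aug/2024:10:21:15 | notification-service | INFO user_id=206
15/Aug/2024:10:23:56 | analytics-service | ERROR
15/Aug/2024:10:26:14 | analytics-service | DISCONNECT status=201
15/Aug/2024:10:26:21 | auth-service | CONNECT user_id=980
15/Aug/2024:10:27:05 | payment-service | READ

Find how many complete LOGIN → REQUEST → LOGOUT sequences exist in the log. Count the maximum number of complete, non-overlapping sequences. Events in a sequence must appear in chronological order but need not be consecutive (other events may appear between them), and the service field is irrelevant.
2

To count sequences:

1. Look for pattern: LOGIN → REQUEST → LOGOUT
2. Greedily scan the log in chronological order, matching each sequence element in turn (ignoring service)
3. Each time the full pattern completes, increment the count and restart matching from the next event
4. Complete non-overlapping sequences found: 2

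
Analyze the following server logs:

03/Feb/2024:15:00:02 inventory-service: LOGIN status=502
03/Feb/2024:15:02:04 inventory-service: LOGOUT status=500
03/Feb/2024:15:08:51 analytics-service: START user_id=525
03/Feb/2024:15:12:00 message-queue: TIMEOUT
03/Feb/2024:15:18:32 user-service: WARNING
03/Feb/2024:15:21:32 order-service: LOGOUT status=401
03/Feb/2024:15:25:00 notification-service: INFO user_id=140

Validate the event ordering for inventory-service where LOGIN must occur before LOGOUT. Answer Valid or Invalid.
Valid

To validate ordering:

1. Required order: LOGIN → LOGOUT
2. Rule: LOGIN must occur before LOGOUT
3. Check actual order of events for inventory-service
4. Result: Valid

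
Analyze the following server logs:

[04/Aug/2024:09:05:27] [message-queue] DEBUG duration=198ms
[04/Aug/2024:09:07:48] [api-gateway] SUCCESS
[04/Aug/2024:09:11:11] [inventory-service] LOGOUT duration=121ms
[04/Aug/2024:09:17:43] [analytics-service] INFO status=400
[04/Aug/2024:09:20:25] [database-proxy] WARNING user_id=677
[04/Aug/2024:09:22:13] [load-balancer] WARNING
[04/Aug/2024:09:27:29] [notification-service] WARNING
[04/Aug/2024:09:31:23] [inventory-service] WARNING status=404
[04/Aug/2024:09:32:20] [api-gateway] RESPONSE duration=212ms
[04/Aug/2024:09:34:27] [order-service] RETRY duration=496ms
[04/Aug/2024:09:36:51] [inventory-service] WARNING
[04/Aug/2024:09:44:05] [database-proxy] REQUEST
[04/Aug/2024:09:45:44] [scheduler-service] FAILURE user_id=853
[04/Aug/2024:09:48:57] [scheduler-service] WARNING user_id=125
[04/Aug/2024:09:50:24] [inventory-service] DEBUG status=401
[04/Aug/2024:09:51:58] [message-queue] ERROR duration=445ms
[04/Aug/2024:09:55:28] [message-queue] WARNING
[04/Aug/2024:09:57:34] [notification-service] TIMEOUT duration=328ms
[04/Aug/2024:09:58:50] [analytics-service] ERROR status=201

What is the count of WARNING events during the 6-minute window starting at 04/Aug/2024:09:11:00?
0

To count events in the time window:

1. Window boundaries: 04/Aug/2024:09:11:00 to 04/Aug/2024:09:17:00
2. Filter for WARNING events within this window
3. Count matching events: 0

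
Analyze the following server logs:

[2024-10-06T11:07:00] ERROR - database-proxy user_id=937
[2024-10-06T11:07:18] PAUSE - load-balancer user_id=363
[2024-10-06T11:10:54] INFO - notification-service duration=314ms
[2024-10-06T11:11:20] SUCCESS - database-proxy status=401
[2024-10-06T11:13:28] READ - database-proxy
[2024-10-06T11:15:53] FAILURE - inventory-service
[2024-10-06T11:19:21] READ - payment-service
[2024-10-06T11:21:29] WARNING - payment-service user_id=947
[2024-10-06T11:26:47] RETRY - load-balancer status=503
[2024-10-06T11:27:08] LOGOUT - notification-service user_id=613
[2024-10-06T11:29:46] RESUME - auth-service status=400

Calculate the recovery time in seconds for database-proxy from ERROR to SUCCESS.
260

To calculate recovery time:

1. Find ERROR event for database-proxy: 2024-10-06T11:07:00
2. Find next SUCCESS event for database-proxy: 2024-10-06T11:11:20
3. Recovery time: 2024-10-06T11:11:20 - 2024-10-06T11:07:00 = 260 seconds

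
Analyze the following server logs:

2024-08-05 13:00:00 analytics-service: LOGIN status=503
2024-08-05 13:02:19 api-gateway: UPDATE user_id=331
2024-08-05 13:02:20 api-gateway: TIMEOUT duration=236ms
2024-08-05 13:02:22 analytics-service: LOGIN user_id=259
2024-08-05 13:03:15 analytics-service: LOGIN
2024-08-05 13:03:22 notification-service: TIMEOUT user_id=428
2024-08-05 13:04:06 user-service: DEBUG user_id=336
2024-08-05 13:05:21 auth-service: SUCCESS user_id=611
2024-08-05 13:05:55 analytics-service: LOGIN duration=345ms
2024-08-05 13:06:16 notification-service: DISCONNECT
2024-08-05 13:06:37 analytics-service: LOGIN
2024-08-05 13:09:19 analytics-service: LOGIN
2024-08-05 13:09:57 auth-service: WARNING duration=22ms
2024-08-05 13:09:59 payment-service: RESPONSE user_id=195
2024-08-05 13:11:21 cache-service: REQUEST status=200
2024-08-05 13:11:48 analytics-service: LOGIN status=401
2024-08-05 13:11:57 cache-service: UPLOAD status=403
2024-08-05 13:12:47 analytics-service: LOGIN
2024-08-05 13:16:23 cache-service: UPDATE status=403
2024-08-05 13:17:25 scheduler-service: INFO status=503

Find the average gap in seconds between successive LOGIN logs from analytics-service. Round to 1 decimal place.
109.6

To calculate average interval:

1. Find all LOGIN events for analytics-service in order
2. Calculate time gaps between consecutive events
3. Compute mean of gaps: 767 / 7 = 109.6 seconds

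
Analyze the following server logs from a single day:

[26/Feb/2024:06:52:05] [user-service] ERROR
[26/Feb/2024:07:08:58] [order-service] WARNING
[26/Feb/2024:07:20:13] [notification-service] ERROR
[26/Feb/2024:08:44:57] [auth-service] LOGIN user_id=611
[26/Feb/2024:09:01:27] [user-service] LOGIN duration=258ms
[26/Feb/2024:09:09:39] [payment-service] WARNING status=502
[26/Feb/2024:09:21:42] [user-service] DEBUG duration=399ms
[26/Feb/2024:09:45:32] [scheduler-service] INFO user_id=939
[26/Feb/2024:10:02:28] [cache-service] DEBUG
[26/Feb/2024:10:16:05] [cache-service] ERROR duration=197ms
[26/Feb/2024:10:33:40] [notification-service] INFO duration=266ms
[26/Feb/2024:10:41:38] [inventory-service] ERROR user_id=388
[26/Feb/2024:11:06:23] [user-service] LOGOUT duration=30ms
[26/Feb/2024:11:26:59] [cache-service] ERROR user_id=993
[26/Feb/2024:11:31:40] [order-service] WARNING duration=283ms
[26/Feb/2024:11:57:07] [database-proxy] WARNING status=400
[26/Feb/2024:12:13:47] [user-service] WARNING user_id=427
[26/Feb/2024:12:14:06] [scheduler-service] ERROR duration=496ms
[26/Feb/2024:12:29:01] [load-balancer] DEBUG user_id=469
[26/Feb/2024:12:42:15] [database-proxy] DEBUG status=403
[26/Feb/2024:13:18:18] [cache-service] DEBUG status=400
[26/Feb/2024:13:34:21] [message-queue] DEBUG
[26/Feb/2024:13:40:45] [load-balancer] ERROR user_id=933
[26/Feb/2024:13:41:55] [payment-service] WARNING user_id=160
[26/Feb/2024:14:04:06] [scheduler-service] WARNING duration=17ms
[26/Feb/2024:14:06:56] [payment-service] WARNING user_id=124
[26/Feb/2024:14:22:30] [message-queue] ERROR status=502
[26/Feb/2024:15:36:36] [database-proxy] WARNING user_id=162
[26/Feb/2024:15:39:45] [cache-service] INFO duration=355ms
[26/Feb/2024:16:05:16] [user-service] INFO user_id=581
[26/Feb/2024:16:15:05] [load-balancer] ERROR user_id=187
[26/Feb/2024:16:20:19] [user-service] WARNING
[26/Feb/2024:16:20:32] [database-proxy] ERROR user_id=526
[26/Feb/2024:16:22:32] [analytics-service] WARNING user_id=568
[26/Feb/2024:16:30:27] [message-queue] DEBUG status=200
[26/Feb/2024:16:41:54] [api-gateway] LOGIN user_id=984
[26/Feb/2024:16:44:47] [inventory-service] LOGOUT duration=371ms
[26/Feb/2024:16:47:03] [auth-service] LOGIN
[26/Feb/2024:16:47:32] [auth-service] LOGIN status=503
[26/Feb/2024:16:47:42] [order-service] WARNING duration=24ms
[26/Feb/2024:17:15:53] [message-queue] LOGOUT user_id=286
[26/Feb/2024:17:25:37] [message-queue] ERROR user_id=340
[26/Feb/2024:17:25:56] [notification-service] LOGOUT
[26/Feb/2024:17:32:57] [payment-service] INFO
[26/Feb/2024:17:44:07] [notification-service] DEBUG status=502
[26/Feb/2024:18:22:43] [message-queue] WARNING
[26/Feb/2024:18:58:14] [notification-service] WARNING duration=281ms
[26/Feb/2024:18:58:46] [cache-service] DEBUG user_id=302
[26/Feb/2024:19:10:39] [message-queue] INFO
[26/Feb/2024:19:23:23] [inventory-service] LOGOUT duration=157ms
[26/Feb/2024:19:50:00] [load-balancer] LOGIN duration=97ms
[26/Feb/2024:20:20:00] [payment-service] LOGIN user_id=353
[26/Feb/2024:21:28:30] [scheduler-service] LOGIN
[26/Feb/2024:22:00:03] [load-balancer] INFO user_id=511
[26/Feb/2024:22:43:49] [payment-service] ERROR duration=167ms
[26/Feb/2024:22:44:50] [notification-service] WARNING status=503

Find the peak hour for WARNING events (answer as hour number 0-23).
16

To find the peak hour:

1. Group all WARNING events by hour
2. Count events in each hour
3. Find hour with maximum count
4. Peak hour: 16 (with 3 events)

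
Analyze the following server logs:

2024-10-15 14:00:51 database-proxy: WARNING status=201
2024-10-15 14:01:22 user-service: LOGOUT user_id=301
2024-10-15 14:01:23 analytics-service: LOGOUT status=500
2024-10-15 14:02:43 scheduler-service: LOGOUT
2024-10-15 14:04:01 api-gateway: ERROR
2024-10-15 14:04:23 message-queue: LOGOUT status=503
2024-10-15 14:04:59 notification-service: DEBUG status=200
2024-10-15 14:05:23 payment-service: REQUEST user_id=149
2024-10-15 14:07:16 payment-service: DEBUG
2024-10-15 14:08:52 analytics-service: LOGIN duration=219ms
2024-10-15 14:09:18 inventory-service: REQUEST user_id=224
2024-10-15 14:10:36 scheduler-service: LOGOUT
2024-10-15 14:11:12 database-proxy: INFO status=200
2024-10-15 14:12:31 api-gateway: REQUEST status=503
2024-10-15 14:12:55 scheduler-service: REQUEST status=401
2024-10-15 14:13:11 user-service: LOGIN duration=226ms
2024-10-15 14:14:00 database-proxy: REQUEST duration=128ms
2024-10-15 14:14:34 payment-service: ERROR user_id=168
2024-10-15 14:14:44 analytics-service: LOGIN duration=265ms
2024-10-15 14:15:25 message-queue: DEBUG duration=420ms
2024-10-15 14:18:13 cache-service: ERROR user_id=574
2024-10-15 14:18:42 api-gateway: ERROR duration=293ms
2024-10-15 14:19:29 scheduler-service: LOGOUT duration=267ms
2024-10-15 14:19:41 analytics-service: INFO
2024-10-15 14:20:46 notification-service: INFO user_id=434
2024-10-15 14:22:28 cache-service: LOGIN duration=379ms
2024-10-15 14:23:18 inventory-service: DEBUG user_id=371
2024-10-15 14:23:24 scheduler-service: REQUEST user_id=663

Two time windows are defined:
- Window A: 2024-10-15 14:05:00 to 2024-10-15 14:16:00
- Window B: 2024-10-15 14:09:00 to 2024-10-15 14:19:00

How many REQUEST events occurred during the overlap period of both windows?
4

To find overlap events:

1. Window A: 2024-10-15 14:05:00 to 2024-10-15 14:16:00
2. Window B: 2024-10-15 14:09:00 to 2024-10-15 14:19:00
3. Overlap period: 2024-10-15 14:09:00 to 2024-10-15 14:16:00
4. Count REQUEST events in overlap: 4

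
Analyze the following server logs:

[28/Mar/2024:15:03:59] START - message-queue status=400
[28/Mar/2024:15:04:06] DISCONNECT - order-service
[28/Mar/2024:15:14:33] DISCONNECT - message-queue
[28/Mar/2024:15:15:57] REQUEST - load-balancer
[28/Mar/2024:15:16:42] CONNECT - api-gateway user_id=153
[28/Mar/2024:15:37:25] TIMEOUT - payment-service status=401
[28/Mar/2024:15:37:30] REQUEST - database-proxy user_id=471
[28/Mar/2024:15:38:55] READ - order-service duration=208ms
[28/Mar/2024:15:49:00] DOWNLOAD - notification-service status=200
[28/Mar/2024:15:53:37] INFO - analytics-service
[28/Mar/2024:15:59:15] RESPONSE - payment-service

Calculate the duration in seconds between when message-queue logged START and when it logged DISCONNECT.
634

To find the time between events:

1. Locate the first START event for message-queue: 28/Mar/2024:15:03:59
2. Locate the first DISCONNECT event for message-queue: 28/Mar/2024:15:14:33
3. Calculate the difference: 28/Mar/2024:15:14:33 - 28/Mar/2024:15:03:59 = 634 seconds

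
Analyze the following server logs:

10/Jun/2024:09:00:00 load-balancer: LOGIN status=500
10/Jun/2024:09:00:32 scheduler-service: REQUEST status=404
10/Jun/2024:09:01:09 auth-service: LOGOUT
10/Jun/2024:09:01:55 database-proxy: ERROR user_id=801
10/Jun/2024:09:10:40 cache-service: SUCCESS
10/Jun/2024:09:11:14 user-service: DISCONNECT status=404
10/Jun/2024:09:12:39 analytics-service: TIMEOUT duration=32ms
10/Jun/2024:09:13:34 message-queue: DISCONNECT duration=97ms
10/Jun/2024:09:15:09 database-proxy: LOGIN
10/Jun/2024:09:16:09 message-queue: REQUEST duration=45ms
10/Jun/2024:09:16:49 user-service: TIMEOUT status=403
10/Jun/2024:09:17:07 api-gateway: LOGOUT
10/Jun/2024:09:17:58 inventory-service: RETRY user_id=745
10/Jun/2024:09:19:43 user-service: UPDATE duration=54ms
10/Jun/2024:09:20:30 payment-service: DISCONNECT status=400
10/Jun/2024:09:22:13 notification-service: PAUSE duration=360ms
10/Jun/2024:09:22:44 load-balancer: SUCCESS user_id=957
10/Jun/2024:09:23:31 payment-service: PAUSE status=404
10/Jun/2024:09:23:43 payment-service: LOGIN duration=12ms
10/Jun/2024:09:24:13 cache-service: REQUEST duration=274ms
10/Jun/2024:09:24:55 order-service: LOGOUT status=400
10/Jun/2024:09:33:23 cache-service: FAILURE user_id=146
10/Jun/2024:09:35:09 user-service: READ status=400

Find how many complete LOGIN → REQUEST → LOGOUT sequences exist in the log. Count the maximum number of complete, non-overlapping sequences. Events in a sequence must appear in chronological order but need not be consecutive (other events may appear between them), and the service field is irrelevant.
3

To count sequences:

1. Look for pattern: LOGIN → REQUEST → LOGOUT
2. Greedily scan the log in chronological order, matching each sequence element in turn (ignoring service)
3. Each time the full pattern completes, increment the count and restart matching from the next event
4. Complete non-overlapping sequences found: 3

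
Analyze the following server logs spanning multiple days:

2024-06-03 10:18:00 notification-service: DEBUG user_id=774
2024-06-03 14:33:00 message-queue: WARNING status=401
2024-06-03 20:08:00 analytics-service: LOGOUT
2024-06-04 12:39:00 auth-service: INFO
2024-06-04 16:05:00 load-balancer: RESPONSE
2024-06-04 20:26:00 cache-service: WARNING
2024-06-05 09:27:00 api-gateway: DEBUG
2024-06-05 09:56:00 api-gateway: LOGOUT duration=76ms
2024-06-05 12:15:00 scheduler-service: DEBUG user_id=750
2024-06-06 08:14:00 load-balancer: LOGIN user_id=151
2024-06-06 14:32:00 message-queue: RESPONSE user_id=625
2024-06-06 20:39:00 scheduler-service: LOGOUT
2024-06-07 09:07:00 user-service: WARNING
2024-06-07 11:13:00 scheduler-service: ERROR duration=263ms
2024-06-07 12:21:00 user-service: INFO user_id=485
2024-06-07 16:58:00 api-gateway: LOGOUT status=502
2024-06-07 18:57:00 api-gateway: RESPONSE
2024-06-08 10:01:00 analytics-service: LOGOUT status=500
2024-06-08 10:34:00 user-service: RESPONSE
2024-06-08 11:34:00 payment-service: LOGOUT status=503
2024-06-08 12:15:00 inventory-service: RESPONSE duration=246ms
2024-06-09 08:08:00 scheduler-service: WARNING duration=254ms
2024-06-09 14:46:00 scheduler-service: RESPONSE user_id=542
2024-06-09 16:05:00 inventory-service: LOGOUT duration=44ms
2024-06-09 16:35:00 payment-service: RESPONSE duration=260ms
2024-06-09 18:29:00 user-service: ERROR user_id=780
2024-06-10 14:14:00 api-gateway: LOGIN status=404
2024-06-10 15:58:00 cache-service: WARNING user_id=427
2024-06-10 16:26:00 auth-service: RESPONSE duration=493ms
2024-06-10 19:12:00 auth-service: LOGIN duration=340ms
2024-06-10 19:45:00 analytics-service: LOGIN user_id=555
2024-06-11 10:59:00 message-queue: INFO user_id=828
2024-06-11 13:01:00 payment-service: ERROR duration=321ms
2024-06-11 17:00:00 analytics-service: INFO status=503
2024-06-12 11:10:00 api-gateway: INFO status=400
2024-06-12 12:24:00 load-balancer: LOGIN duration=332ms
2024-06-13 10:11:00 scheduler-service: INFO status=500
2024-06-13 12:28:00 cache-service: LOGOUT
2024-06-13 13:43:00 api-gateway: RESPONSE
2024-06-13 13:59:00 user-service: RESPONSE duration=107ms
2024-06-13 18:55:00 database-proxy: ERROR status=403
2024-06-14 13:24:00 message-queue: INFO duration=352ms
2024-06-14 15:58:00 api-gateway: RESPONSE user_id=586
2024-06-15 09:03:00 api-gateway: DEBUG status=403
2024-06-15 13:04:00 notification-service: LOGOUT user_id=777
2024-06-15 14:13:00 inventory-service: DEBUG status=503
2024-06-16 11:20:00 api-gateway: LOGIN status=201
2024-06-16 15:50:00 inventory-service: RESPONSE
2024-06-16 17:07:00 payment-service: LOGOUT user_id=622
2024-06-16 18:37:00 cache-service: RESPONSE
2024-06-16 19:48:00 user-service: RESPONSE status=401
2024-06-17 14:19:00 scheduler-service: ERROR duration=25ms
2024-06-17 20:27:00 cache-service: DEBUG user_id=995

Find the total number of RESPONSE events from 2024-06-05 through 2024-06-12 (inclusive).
7

To filter by date range:

1. Date range: 2024-06-05 through 2024-06-12, both dates inclusive
2. Filter for RESPONSE events whose date falls in this range
3. Count matching events: 7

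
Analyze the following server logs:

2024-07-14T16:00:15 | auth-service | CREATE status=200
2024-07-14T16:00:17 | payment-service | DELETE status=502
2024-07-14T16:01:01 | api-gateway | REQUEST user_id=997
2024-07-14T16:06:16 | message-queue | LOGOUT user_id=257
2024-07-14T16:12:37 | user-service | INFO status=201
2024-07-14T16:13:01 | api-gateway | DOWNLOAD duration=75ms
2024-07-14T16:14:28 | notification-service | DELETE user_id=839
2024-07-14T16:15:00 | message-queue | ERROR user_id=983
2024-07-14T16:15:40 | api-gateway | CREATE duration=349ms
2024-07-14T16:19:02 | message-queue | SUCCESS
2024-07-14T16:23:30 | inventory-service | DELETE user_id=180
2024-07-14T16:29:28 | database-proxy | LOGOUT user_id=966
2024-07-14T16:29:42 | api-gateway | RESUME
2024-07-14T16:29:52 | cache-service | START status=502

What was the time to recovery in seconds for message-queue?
242

To calculate recovery time:

1. Find ERROR event for message-queue: 2024-07-14T16:15:00
2. Find next SUCCESS event for message-queue: 2024-07-14T16:19:02
3. Recovery time: 2024-07-14T16:19:02 - 2024-07-14T16:15:00 = 242 seconds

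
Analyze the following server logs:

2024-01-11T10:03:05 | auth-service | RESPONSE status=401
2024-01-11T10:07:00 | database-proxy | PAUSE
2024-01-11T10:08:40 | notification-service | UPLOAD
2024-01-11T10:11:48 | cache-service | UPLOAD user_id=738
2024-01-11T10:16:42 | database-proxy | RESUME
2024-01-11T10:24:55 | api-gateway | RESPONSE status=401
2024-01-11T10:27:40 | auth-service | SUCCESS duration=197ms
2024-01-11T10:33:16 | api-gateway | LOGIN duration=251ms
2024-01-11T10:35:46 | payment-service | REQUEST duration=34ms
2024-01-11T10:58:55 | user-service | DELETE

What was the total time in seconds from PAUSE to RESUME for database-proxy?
582

To calculate state duration:

1. Find PAUSE event for database-proxy: 2024-01-11T10:07:00
2. Find RESUME event for database-proxy: 2024-01-11T10:16:42
3. Calculate duration: 2024-01-11T10:16:42 - 2024-01-11T10:07:00 = 582 seconds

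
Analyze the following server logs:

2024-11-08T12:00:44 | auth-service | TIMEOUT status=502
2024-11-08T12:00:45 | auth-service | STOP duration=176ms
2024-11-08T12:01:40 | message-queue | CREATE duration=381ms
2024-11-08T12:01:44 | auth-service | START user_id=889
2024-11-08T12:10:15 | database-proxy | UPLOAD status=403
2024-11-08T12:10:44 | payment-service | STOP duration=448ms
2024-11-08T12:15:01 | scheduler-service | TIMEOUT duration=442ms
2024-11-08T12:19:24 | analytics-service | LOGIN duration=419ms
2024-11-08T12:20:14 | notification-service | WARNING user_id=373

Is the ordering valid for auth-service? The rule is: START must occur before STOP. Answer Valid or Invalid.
Invalid

To validate ordering:

1. Required order: START → STOP
2. Rule: START must occur before STOP
3. Check actual order of events for auth-service
4. Result: Invalid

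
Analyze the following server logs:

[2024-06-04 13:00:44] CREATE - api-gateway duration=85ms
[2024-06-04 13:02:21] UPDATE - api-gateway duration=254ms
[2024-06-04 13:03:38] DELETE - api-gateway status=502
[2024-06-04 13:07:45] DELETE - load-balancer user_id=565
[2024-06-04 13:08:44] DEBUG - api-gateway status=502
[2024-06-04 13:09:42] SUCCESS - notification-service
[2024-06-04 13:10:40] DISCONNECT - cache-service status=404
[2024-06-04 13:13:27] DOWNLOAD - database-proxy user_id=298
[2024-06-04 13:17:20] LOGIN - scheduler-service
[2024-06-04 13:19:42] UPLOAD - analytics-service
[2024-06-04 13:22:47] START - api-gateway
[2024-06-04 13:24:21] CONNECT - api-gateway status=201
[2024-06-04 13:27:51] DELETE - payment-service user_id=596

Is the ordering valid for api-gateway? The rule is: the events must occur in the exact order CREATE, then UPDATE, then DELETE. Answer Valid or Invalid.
Valid

To validate ordering:

1. Required order: CREATE → UPDATE → DELETE
2. Rule: the events must occur in the exact order CREATE, then UPDATE, then DELETE
3. Check actual order of events for api-gateway
4. Result: Valid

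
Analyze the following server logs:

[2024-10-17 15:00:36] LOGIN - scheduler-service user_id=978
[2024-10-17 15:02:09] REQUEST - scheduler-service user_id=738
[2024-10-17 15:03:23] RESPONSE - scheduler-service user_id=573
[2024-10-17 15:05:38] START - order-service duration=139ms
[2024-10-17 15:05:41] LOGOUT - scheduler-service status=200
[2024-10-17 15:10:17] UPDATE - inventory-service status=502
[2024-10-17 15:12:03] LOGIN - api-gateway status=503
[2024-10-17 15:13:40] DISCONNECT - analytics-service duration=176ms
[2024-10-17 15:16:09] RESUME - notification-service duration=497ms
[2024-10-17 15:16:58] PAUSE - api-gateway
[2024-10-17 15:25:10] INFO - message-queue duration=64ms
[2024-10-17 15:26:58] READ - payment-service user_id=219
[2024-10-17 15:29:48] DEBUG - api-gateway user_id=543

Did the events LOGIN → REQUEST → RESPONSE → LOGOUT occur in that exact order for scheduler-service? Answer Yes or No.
Yes

To verify sequence order:

1. Find all events in sequence LOGIN → REQUEST → RESPONSE → LOGOUT for scheduler-service
2. Extract their timestamps
3. Check if timestamps are in ascending order
4. Result: Yes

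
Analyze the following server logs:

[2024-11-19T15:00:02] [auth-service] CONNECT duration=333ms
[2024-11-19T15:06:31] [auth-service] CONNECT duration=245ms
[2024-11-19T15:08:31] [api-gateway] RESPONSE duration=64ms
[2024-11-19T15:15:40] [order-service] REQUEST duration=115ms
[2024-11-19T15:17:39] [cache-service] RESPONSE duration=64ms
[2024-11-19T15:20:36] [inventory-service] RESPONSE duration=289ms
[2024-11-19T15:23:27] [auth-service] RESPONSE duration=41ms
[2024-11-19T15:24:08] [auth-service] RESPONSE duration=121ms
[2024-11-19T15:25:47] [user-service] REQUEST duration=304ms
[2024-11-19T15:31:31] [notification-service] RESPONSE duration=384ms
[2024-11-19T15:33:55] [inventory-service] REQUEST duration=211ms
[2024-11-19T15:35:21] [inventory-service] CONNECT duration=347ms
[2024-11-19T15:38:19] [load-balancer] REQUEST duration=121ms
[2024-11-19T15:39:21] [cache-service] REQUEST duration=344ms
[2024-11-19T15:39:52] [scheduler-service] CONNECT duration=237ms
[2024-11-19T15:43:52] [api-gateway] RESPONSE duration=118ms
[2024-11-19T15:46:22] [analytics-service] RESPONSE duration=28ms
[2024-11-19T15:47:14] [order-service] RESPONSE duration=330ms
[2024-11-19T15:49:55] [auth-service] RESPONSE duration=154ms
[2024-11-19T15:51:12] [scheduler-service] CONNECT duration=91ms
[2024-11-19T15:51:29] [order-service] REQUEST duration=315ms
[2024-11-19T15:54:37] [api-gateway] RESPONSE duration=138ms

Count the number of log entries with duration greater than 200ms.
11

To count timeouts:

1. Threshold: 200ms
2. Extract duration from each log entry
3. Count entries where duration > 200
4. Timeout count: 11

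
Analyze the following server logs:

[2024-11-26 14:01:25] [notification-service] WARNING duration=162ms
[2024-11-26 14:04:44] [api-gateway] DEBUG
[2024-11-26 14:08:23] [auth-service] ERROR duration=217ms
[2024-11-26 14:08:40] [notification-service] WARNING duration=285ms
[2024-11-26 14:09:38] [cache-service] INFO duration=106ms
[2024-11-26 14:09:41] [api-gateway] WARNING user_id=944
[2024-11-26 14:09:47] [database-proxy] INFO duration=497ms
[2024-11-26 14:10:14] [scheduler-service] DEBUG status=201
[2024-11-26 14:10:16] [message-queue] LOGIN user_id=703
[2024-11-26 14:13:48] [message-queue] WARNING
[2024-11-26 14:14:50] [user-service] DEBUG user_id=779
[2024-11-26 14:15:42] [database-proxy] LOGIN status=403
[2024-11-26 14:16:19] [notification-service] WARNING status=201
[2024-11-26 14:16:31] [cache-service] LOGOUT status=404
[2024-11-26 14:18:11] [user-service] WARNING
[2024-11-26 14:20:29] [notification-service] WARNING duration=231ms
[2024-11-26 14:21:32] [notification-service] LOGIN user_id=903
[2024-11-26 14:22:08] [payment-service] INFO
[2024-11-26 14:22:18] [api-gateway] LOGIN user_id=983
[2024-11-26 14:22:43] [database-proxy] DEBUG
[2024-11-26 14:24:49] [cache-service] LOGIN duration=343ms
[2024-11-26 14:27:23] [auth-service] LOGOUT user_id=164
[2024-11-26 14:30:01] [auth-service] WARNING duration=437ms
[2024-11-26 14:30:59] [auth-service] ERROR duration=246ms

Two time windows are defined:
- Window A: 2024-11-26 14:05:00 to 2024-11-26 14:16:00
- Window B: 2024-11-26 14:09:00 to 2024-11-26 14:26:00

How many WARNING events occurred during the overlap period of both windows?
2

To find overlap events:

1. Window A: 2024-11-26 14:05:00 to 2024-11-26 14:16:00
2. Window B: 2024-11-26 14:09:00 to 2024-11-26 14:26:00
3. Overlap period: 2024-11-26 14:09:00 to 2024-11-26 14:16:00
4. Count WARNING events in overlap: 2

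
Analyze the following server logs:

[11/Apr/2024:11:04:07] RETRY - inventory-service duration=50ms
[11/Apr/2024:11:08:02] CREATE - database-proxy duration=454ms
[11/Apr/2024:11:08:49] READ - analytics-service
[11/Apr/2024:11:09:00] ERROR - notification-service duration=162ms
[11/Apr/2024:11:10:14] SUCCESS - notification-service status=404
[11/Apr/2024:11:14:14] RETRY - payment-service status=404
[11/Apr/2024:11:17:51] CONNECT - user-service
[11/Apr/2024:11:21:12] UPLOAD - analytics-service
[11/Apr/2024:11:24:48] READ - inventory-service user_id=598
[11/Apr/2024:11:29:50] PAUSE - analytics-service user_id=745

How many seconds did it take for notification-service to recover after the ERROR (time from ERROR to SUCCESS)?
74

To calculate recovery time:

1. Find ERROR event for notification-service: 11/Apr/2024:11:09:00
2. Find next SUCCESS event for notification-service: 11/Apr/2024:11:10:14
3. Recovery time: 11/Apr/2024:11:10:14 - 11/Apr/2024:11:09:00 = 74 seconds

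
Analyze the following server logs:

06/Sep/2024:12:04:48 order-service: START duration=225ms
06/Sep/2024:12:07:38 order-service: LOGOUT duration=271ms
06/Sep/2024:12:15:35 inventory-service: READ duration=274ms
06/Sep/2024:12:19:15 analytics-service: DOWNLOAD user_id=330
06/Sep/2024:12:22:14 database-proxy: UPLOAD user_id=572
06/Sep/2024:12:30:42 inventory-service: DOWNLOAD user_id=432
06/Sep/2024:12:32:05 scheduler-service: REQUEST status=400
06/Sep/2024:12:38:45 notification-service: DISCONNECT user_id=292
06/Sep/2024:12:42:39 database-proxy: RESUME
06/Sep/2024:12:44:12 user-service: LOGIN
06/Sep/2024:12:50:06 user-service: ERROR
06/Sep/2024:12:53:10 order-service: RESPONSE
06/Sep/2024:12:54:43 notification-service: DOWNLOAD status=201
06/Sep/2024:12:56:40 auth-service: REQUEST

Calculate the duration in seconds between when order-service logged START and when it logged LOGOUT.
170

To find the time between events:

1. Locate the first START event for order-service: 06/Sep/2024:12:04:48
2. Locate the first LOGOUT event for order-service: 06/Sep/2024:12:07:38
3. Calculate the difference: 06/Sep/2024:12:07:38 - 06/Sep/2024:12:04:48 = 170 seconds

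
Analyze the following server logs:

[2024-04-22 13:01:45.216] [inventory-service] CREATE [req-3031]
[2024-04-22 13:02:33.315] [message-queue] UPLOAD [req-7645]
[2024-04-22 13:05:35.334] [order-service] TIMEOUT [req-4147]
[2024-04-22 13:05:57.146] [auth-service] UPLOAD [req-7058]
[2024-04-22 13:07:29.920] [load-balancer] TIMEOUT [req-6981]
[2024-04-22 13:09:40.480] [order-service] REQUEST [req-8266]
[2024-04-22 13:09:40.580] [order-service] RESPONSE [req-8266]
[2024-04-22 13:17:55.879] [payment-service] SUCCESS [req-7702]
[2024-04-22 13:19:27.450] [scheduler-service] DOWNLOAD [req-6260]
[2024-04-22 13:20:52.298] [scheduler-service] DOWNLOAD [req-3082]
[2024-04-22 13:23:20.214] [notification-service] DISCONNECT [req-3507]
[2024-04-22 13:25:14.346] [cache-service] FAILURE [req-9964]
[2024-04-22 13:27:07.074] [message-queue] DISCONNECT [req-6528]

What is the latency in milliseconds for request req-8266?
100

To calculate latency:

1. Find REQUEST with id req-8266: 2024-04-22 13:09:40.480
2. Find RESPONSE with id req-8266: 2024-04-22 13:09:40.580
3. Latency: 2024-04-22 13:09:40.580 - 2024-04-22 13:09:40.480 = 100ms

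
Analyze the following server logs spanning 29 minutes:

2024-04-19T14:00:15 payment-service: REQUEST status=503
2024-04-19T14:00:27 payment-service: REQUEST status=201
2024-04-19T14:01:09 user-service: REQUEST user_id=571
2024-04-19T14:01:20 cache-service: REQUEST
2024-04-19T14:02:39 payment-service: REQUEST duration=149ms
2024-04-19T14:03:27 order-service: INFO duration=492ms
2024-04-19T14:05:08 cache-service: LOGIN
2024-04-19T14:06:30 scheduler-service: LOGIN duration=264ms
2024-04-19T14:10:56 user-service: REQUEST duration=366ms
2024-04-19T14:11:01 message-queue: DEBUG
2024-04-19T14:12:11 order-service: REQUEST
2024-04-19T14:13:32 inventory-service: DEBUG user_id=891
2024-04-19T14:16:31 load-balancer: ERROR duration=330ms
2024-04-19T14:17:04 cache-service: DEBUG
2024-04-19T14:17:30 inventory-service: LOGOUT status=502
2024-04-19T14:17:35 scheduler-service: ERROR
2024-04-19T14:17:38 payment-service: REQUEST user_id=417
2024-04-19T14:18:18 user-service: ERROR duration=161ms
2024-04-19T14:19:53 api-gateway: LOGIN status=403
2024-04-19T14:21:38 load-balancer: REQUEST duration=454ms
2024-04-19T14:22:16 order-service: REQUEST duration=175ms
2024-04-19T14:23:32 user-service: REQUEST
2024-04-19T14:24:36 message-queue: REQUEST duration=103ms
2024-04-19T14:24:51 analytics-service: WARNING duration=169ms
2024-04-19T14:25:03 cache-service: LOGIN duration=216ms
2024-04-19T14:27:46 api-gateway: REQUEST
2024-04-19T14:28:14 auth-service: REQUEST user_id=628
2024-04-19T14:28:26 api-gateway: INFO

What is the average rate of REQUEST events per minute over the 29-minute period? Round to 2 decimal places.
0.48

To calculate the rate:

1. Count total REQUEST events: 14
2. Total time period: 29 minutes
3. Rate = 14 / 29 = 0.48 events per minute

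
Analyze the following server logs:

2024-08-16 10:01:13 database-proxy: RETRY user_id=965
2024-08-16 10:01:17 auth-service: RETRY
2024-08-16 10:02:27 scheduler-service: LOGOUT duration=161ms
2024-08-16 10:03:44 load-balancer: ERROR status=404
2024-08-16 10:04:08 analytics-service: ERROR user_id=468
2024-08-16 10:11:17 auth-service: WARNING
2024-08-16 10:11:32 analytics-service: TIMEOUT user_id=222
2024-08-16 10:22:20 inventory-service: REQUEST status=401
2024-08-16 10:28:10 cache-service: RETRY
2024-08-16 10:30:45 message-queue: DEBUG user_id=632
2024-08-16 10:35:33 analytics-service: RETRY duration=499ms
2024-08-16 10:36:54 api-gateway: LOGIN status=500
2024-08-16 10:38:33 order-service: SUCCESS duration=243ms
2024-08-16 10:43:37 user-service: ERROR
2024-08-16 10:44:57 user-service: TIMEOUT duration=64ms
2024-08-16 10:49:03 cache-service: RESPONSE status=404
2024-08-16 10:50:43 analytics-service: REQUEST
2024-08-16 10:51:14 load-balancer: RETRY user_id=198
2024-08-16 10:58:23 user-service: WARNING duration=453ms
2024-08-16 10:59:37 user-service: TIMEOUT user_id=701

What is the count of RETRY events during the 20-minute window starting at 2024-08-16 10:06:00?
0

To count events in the time window:

1. Window boundaries: 2024-08-16 10:06:00 to 2024-08-16 10:26:00
2. Filter for RETRY events within this window
3. Count matching events: 0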